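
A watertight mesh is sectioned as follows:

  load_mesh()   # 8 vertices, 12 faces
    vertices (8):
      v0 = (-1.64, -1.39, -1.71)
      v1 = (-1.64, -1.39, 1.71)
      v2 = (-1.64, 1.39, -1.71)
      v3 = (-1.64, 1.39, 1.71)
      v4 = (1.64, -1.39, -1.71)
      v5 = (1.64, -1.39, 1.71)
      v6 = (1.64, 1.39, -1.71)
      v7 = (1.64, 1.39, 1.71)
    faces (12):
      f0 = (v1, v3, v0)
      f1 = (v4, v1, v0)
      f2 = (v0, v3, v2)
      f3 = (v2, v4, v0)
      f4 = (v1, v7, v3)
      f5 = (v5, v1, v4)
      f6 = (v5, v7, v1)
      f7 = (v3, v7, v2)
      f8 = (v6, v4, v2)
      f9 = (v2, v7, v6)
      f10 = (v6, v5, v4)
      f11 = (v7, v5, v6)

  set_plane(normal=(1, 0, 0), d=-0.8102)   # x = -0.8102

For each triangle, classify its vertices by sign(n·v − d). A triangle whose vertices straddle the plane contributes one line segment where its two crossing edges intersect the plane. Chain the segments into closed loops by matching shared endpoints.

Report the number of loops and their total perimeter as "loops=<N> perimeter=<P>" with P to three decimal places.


Straddling triangles (8 of 12):
  (v4,v1,v0) [+--] → (-0.8102, -1.39, 0.844782)–(-0.8102, -1.39, -1.71)  len=2.5548
  (v2,v4,v0) [-+-] → (-0.8102, 0.686694, -1.71)–(-0.8102, -1.39, -1.71)  len=2.0767
  (v1,v7,v3) [-+-] → (-0.8102, -0.686694, 1.71)–(-0.8102, 1.39, 1.71)  len=2.0767
  (v5,v1,v4) [+-+] → (-0.8102, -1.39, 1.71)–(-0.8102, -1.39, 0.844782)  len=0.8652
  (v5,v7,v1) [++-] → (-0.8102, -0.686694, 1.71)–(-0.8102, -1.39, 1.71)  len=0.7033
  (v3,v7,v2) [-+-] → (-0.8102, 1.39, 1.71)–(-0.8102, 1.39, -0.844782)  len=2.5548
  (v6,v4,v2) [++-] → (-0.8102, 0.686694, -1.71)–(-0.8102, 1.39, -1.71)  len=0.7033
  (v2,v7,v6) [-++] → (-0.8102, 1.39, -0.844782)–(-0.8102, 1.39, -1.71)  len=0.8652

Chained into 1 loop(s):
  loop 1: 8 segments, perimeter = 12.4000
Total perimeter = 12.400

loops=1 perimeter=12.400


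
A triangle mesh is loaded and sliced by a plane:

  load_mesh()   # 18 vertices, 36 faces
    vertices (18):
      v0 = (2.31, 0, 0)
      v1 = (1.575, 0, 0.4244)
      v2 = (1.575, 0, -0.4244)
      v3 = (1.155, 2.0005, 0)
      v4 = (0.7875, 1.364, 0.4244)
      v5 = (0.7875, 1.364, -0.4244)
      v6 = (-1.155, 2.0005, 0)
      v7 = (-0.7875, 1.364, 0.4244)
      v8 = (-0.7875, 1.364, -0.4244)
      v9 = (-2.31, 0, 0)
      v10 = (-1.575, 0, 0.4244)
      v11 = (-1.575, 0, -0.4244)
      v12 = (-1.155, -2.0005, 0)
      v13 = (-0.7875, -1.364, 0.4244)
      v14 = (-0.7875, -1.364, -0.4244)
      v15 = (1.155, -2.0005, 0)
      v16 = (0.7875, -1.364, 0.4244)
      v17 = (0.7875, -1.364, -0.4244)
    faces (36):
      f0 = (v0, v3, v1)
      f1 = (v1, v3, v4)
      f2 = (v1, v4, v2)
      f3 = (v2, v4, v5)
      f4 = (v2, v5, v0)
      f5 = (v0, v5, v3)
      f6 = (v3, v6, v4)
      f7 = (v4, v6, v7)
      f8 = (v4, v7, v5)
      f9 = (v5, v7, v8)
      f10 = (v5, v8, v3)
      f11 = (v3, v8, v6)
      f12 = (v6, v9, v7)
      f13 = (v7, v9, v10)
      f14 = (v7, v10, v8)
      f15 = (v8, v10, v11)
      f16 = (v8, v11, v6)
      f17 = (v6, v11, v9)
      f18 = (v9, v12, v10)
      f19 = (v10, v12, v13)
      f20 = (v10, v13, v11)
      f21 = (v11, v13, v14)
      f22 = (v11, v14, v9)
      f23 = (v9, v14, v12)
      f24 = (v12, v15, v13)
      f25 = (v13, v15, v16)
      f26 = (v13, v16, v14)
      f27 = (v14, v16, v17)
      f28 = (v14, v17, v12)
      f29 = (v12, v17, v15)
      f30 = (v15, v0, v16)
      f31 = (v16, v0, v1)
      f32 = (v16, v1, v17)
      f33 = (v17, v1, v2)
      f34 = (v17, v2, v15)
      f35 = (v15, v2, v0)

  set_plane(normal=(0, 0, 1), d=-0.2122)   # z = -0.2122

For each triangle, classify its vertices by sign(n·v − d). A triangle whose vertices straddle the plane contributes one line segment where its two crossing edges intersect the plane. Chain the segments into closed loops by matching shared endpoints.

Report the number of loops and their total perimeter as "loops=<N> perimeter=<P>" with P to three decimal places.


loops=2 perimeter=21.105

Straddling triangles (24 of 36):
  (v1,v4,v2) [++-] → (1.37813, 0.341, -0.2122)–(1.575, 0, -0.2122)  len=0.3938
  (v2,v4,v5) [-+-] → (1.37813, 0.341, -0.2122)–(0.7875, 1.364, -0.2122)  len=1.1813
  (v2,v5,v0) [--+] → (1.54875, 0.682, -0.2122)–(1.9425, 0, -0.2122)  len=0.7875
  (v0,v5,v3) [+-+] → (1.54875, 0.682, -0.2122)–(0.97125, 1.68225, -0.2122)  len=1.1550
  (v4,v7,v5) [++-] → (0.39375, 1.364, -0.2122)–(0.7875, 1.364, -0.2122)  len=0.3937
  (v5,v7,v8) [-+-] → (0.39375, 1.364, -0.2122)–(-0.7875, 1.364, -0.2122)  len=1.1812
  (v5,v8,v3) [--+] → (0.18375, 1.68225, -0.2122)–(0.97125, 1.68225, -0.2122)  len=0.7875
  (v3,v8,v6) [+-+] → (0.18375, 1.68225, -0.2122)–(-0.97125, 1.68225, -0.2122)  len=1.1550
  (v7,v10,v8) [++-] → (-0.984375, 1.023, -0.2122)–(-0.7875, 1.364, -0.2122)  len=0.3938
  (v8,v10,v11) [-+-] → (-0.984375, 1.023, -0.2122)–(-1.575, 0, -0.2122)  len=1.1813
  (v8,v11,v6) [--+] → (-1.365, 1.00025, -0.2122)–(-0.97125, 1.68225, -0.2122)  len=0.7875
  (v6,v11,v9) [+-+] → (-1.365, 1.00025, -0.2122)–(-1.9425, 0, -0.2122)  len=1.1550
  (v10,v13,v11) [++-] → (-1.37813, -0.341, -0.2122)–(-1.575, 0, -0.2122)  len=0.3938
  (v11,v13,v14) [-+-] → (-1.37813, -0.341, -0.2122)–(-0.7875, -1.364, -0.2122)  len=1.1813
  (v11,v14,v9) [--+] → (-1.54875, -0.682, -0.2122)–(-1.9425, 0, -0.2122)  len=0.7875
  (v9,v14,v12) [+-+] → (-1.54875, -0.682, -0.2122)–(-0.97125, -1.68225, -0.2122)  len=1.1550
  (v13,v16,v14) [++-] → (-0.39375, -1.364, -0.2122)–(-0.7875, -1.364, -0.2122)  len=0.3937
  (v14,v16,v17) [-+-] → (-0.39375, -1.364, -0.2122)–(0.7875, -1.364, -0.2122)  len=1.1812
  (v14,v17,v12) [--+] → (-0.18375, -1.68225, -0.2122)–(-0.97125, -1.68225, -0.2122)  len=0.7875
  (v12,v17,v15) [+-+] → (-0.18375, -1.68225, -0.2122)–(0.97125, -1.68225, -0.2122)  len=1.1550
  (v16,v1,v17) [++-] → (0.984375, -1.023, -0.2122)–(0.7875, -1.364, -0.2122)  len=0.3938
  (v17,v1,v2) [-+-] → (0.984375, -1.023, -0.2122)–(1.575, 0, -0.2122)  len=1.1813
  (v17,v2,v15) [--+] → (1.365, -1.00025, -0.2122)–(0.97125, -1.68225, -0.2122)  len=0.7875
  (v15,v2,v0) [+-+] → (1.365, -1.00025, -0.2122)–(1.9425, 0, -0.2122)  len=1.1550

Chained into 2 loop(s):
  loop 1: 12 segments, perimeter = 9.4500
  loop 2: 12 segments, perimeter = 11.6550
Total perimeter = 21.105


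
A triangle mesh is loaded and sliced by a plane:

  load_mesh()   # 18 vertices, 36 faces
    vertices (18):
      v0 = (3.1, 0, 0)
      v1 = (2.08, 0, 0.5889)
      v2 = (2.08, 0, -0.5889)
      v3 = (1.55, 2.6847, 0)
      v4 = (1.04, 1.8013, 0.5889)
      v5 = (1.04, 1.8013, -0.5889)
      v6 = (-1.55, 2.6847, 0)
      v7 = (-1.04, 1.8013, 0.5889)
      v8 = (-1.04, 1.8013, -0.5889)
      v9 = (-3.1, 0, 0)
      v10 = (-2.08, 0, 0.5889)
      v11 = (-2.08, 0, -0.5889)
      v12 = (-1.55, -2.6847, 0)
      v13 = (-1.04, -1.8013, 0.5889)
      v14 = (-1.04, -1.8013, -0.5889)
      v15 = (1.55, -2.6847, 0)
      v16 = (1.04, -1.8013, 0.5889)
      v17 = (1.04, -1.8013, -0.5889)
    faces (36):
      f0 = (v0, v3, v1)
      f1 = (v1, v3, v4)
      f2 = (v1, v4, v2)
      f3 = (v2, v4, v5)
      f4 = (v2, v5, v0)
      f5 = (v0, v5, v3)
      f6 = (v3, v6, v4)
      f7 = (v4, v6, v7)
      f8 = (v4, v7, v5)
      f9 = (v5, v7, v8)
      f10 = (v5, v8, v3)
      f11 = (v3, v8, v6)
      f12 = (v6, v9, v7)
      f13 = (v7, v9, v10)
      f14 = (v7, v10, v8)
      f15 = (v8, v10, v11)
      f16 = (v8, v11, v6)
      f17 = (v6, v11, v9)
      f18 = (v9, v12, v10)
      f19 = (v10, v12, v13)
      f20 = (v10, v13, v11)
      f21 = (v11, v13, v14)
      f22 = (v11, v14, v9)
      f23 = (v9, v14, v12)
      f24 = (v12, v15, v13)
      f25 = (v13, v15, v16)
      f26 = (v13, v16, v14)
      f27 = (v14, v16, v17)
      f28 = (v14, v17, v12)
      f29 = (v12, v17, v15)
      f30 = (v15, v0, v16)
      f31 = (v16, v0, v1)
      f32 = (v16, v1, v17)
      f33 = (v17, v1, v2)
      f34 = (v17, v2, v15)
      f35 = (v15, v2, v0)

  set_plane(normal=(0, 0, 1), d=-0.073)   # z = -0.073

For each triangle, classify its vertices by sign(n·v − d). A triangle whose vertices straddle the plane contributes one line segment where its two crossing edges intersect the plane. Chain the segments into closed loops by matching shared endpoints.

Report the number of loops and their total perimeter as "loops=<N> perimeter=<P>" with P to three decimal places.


loops=2 perimeter=30.321

Straddling triangles (24 of 36):
  (v1,v4,v2) [++-] → (1.62446, 0.789005, -0.073)–(2.08, 0, -0.073)  len=0.9111
  (v2,v4,v5) [-+-] → (1.62446, 0.789005, -0.073)–(1.04, 1.8013, -0.073)  len=1.1689
  (v2,v5,v0) [--+] → (2.84464, 0.223289, -0.073)–(2.97356, 0, -0.073)  len=0.2578
  (v0,v5,v3) [+-+] → (2.84464, 0.223289, -0.073)–(1.48678, 2.57519, -0.073)  len=2.7157
  (v4,v7,v5) [++-] → (0.128918, 1.8013, -0.073)–(1.04, 1.8013, -0.073)  len=0.9111
  (v5,v7,v8) [-+-] → (0.128918, 1.8013, -0.073)–(-1.04, 1.8013, -0.073)  len=1.1689
  (v5,v8,v3) [--+] → (1.22894, 2.57519, -0.073)–(1.48678, 2.57519, -0.073)  len=0.2578
  (v3,v8,v6) [+-+] → (1.22894, 2.57519, -0.073)–(-1.48678, 2.57519, -0.073)  len=2.7157
  (v7,v10,v8) [++-] → (-1.49554, 1.01229, -0.073)–(-1.04, 1.8013, -0.073)  len=0.9111
  (v8,v10,v11) [-+-] → (-1.49554, 1.01229, -0.073)–(-2.08, 0, -0.073)  len=1.1689
  (v8,v11,v6) [--+] → (-1.6157, 2.3519, -0.073)–(-1.48678, 2.57519, -0.073)  len=0.2578
  (v6,v11,v9) [+-+] → (-1.6157, 2.3519, -0.073)–(-2.97356, 0, -0.073)  len=2.7157
  (v10,v13,v11) [++-] → (-1.62446, -0.789005, -0.073)–(-2.08, 0, -0.073)  len=0.9111
  (v11,v13,v14) [-+-] → (-1.62446, -0.789005, -0.073)–(-1.04, -1.8013, -0.073)  len=1.1689
  (v11,v14,v9) [--+] → (-2.84464, -0.223289, -0.073)–(-2.97356, 0, -0.073)  len=0.2578
  (v9,v14,v12) [+-+] → (-2.84464, -0.223289, -0.073)–(-1.48678, -2.57519, -0.073)  len=2.7157
  (v13,v16,v14) [++-] → (-0.128918, -1.8013, -0.073)–(-1.04, -1.8013, -0.073)  len=0.9111
  (v14,v16,v17) [-+-] → (-0.128918, -1.8013, -0.073)–(1.04, -1.8013, -0.073)  len=1.1689
  (v14,v17,v12) [--+] → (-1.22894, -2.57519, -0.073)–(-1.48678, -2.57519, -0.073)  len=0.2578
  (v12,v17,v15) [+-+] → (-1.22894, -2.57519, -0.073)–(1.48678, -2.57519, -0.073)  len=2.7157
  (v16,v1,v17) [++-] → (1.49554, -1.01229, -0.073)–(1.04, -1.8013, -0.073)  len=0.9111
  (v17,v1,v2) [-+-] → (1.49554, -1.01229, -0.073)–(2.08, 0, -0.073)  len=1.1689
  (v17,v2,v15) [--+] → (1.6157, -2.3519, -0.073)–(1.48678, -2.57519, -0.073)  len=0.2578
  (v15,v2,v0) [+-+] → (1.6157, -2.3519, -0.073)–(2.97356, 0, -0.073)  len=2.7157

Chained into 2 loop(s):
  loop 1: 12 segments, perimeter = 12.4799
  loop 2: 12 segments, perimeter = 17.8414
Total perimeter = 30.321


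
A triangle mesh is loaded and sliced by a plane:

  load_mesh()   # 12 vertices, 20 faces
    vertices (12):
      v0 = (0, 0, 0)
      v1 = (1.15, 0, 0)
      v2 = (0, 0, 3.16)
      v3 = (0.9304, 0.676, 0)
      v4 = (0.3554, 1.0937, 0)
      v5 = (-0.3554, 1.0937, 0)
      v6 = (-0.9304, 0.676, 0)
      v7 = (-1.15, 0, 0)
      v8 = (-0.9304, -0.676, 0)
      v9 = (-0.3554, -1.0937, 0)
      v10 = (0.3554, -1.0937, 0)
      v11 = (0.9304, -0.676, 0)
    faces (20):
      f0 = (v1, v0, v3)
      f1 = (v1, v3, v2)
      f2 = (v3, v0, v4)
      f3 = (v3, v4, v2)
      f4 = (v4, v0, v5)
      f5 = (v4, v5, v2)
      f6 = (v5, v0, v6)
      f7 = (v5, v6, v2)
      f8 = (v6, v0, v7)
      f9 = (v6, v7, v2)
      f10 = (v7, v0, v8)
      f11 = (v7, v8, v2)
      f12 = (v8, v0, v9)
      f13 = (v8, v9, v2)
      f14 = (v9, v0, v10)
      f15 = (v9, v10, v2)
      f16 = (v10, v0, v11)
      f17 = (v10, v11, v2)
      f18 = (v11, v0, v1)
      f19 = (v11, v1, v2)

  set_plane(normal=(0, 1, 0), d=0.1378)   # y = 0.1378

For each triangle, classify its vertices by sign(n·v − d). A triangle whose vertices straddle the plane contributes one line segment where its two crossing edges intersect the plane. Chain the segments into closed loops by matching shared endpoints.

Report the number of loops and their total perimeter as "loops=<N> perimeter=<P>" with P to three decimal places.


loops=1 perimeter=8.226

Straddling triangles (10 of 20):
  (v1,v0,v3) [--+] → (0.189658, 0.1378, 0)–(1.10524, 0.1378, 0)  len=0.9156
  (v1,v3,v2) [-+-] → (1.10524, 0.1378, 0)–(0.189658, 0.1378, 2.51585)  len=2.6773
  (v3,v0,v4) [+-+] → (0.189658, 0.1378, 0)–(0.0447784, 0.1378, 0)  len=0.1449
  (v3,v4,v2) [++-] → (0.0447784, 0.1378, 2.76186)–(0.189658, 0.1378, 2.51585)  len=0.2855
  (v4,v0,v5) [+-+] → (0.0447784, 0.1378, 0)–(-0.0447784, 0.1378, 0)  len=0.0896
  (v4,v5,v2) [++-] → (-0.0447784, 0.1378, 2.76186)–(0.0447784, 0.1378, 2.76186)  len=0.0896
  (v5,v0,v6) [+-+] → (-0.0447784, 0.1378, 0)–(-0.189658, 0.1378, 0)  len=0.1449
  (v5,v6,v2) [++-] → (-0.189658, 0.1378, 2.51585)–(-0.0447784, 0.1378, 2.76186)  len=0.2855
  (v6,v0,v7) [+--] → (-0.189658, 0.1378, 0)–(-1.10524, 0.1378, 0)  len=0.9156
  (v6,v7,v2) [+--] → (-1.10524, 0.1378, 0)–(-0.189658, 0.1378, 2.51585)  len=2.6773

Chained into 1 loop(s):
  loop 1: 10 segments, perimeter = 8.2256
Total perimeter = 8.226


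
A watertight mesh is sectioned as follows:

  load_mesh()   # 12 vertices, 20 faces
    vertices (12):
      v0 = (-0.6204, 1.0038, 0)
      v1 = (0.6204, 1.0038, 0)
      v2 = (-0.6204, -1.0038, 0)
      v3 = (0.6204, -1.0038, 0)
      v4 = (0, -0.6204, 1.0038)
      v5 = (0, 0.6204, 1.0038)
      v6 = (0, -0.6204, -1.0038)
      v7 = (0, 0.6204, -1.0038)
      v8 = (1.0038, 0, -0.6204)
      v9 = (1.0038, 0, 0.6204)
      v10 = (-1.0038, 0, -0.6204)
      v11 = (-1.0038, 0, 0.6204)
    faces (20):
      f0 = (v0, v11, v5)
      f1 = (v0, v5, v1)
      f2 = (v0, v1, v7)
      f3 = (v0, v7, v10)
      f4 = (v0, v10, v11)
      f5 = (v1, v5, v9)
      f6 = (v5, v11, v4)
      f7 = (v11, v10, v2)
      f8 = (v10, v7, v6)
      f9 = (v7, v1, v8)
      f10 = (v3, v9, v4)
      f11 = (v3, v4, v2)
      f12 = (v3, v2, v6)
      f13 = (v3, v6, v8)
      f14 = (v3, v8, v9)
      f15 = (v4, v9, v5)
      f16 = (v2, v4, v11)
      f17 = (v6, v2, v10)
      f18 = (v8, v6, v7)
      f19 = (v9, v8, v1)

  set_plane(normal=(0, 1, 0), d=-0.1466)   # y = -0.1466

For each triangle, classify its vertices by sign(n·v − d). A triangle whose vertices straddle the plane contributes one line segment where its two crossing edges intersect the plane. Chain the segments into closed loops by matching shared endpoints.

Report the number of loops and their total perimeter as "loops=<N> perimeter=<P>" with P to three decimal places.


Straddling triangles (10 of 20):
  (v5,v11,v4) [++-] → (-0.766603, -0.1466, 0.710997)–(0, -0.1466, 1.0038)  len=0.8206
  (v11,v10,v2) [++-] → (-0.947806, -0.1466, -0.529794)–(-0.947806, -0.1466, 0.529794)  len=1.0596
  (v10,v7,v6) [++-] → (0, -0.1466, -1.0038)–(-0.766603, -0.1466, -0.710997)  len=0.8206
  (v3,v9,v4) [-+-] → (0.947806, -0.1466, 0.529794)–(0.766603, -0.1466, 0.710997)  len=0.2563
  (v3,v6,v8) [--+] → (0.766603, -0.1466, -0.710997)–(0.947806, -0.1466, -0.529794)  len=0.2563
  (v3,v8,v9) [-++] → (0.947806, -0.1466, -0.529794)–(0.947806, -0.1466, 0.529794)  len=1.0596
  (v4,v9,v5) [-++] → (0.766603, -0.1466, 0.710997)–(0, -0.1466, 1.0038)  len=0.8206
  (v2,v4,v11) [--+] → (-0.766603, -0.1466, 0.710997)–(-0.947806, -0.1466, 0.529794)  len=0.2563
  (v6,v2,v10) [--+] → (-0.947806, -0.1466, -0.529794)–(-0.766603, -0.1466, -0.710997)  len=0.2563
  (v8,v6,v7) [+-+] → (0.766603, -0.1466, -0.710997)–(0, -0.1466, -1.0038)  len=0.8206

Chained into 1 loop(s):
  loop 1: 10 segments, perimeter = 6.4267
Total perimeter = 6.427

loops=1 perimeter=6.427


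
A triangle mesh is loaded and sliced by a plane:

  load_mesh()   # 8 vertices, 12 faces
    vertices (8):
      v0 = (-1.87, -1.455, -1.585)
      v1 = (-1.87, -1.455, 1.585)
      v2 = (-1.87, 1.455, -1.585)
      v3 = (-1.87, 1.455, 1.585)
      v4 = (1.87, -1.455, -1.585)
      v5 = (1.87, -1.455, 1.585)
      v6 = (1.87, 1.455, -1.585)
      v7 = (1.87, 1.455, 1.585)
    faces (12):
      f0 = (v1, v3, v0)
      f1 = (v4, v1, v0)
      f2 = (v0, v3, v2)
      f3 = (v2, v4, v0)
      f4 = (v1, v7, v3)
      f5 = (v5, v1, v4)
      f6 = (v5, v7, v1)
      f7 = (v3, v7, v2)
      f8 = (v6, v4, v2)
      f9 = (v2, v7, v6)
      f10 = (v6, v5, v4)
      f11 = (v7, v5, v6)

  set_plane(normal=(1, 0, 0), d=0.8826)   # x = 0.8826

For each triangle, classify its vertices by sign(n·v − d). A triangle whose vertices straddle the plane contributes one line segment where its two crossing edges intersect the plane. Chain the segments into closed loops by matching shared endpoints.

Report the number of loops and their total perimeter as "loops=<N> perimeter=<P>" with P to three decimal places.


Straddling triangles (8 of 12):
  (v4,v1,v0) [+--] → (0.8826, -1.455, -0.748086)–(0.8826, -1.455, -1.585)  len=0.8369
  (v2,v4,v0) [-+-] → (0.8826, -0.686729, -1.585)–(0.8826, -1.455, -1.585)  len=0.7683
  (v1,v7,v3) [-+-] → (0.8826, 0.686729, 1.585)–(0.8826, 1.455, 1.585)  len=0.7683
  (v5,v1,v4) [+-+] → (0.8826, -1.455, 1.585)–(0.8826, -1.455, -0.748086)  len=2.3331
  (v5,v7,v1) [++-] → (0.8826, 0.686729, 1.585)–(0.8826, -1.455, 1.585)  len=2.1417
  (v3,v7,v2) [-+-] → (0.8826, 1.455, 1.585)–(0.8826, 1.455, 0.748086)  len=0.8369
  (v6,v4,v2) [++-] → (0.8826, -0.686729, -1.585)–(0.8826, 1.455, -1.585)  len=2.1417
  (v2,v7,v6) [-++] → (0.8826, 1.455, 0.748086)–(0.8826, 1.455, -1.585)  len=2.3331

Chained into 1 loop(s):
  loop 1: 8 segments, perimeter = 12.1600
Total perimeter = 12.160

loops=1 perimeter=12.160


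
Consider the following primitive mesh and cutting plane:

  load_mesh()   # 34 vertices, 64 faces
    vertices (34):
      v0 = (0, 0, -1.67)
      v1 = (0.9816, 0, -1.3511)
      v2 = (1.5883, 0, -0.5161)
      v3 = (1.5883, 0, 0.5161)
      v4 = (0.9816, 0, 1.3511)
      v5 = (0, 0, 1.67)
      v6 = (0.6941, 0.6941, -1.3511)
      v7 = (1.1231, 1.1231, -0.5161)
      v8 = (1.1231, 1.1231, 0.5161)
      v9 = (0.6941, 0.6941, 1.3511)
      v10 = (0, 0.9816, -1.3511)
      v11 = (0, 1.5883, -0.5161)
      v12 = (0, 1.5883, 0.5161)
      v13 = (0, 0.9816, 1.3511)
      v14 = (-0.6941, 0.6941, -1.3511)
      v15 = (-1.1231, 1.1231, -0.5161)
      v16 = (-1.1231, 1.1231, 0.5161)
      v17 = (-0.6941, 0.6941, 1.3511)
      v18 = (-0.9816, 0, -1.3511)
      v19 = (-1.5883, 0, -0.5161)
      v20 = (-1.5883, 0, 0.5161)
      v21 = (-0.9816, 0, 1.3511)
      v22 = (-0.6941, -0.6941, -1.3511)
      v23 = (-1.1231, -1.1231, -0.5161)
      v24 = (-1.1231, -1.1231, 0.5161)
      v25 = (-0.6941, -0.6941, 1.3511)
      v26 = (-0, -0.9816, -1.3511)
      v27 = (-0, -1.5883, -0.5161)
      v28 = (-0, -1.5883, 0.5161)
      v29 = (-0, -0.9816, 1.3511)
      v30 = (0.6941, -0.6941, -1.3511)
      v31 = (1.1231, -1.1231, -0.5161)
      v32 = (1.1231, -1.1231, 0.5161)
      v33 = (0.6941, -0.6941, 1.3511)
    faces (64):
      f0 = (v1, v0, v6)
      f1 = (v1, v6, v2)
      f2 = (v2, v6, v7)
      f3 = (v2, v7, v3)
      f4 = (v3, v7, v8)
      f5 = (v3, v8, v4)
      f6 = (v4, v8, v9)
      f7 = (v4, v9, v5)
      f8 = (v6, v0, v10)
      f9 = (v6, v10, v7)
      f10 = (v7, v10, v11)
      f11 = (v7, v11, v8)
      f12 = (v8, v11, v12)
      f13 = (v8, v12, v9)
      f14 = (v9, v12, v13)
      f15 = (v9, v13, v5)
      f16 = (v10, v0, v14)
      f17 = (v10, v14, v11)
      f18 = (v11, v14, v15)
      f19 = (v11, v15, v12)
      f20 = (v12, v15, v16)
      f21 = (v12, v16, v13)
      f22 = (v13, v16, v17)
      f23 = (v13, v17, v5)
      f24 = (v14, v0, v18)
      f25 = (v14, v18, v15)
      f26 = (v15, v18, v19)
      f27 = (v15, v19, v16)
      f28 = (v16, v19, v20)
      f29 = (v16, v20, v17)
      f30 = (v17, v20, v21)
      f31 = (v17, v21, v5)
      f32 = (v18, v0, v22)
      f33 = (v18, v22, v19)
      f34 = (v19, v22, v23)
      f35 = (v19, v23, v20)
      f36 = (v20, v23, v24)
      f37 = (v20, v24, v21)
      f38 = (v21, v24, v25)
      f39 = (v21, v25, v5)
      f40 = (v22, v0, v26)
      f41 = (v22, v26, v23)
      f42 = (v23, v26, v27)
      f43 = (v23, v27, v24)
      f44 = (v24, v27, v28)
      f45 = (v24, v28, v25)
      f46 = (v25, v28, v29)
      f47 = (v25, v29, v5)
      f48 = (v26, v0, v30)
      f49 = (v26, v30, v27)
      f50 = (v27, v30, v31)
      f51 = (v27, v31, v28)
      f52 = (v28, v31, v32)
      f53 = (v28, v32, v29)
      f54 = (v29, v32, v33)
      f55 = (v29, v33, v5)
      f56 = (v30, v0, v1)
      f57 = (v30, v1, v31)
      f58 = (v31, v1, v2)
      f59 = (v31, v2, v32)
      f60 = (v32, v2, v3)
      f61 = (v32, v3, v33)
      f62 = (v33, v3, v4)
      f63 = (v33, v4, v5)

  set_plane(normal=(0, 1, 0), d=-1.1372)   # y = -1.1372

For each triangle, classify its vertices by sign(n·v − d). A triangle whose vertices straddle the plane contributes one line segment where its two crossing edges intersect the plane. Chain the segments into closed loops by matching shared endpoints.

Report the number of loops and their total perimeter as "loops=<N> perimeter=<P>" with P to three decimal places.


loops=1 perimeter=7.079

Straddling triangles (10 of 64):
  (v23,v26,v27) [++-] → (0, -1.1372, -1.13695)–(-1.08906, -1.1372, -0.5161)  len=1.2536
  (v23,v27,v24) [+-+] → (-1.08906, -1.1372, -0.5161)–(-1.08906, -1.1372, 0.484814)  len=1.0009
  (v24,v27,v28) [+--] → (-1.08906, -1.1372, 0.484814)–(-1.08906, -1.1372, 0.5161)  len=0.0313
  (v24,v28,v25) [+-+] → (-1.08906, -1.1372, 0.5161)–(-0.350155, -1.1372, 0.937335)  len=0.8505
  (v25,v28,v29) [+-+] → (-0.350155, -1.1372, 0.937335)–(0, -1.1372, 1.13695)  len=0.4031
  (v26,v30,v27) [++-] → (0.350155, -1.1372, -0.937335)–(0, -1.1372, -1.13695)  len=0.4031
  (v27,v30,v31) [-++] → (0.350155, -1.1372, -0.937335)–(1.08906, -1.1372, -0.5161)  len=0.8505
  (v27,v31,v28) [-+-] → (1.08906, -1.1372, -0.5161)–(1.08906, -1.1372, -0.484814)  len=0.0313
  (v28,v31,v32) [-++] → (1.08906, -1.1372, -0.484814)–(1.08906, -1.1372, 0.5161)  len=1.0009
  (v28,v32,v29) [-++] → (1.08906, -1.1372, 0.5161)–(0, -1.1372, 1.13695)  len=1.2536

Chained into 1 loop(s):
  loop 1: 10 segments, perimeter = 7.0788
Total perimeter = 7.079


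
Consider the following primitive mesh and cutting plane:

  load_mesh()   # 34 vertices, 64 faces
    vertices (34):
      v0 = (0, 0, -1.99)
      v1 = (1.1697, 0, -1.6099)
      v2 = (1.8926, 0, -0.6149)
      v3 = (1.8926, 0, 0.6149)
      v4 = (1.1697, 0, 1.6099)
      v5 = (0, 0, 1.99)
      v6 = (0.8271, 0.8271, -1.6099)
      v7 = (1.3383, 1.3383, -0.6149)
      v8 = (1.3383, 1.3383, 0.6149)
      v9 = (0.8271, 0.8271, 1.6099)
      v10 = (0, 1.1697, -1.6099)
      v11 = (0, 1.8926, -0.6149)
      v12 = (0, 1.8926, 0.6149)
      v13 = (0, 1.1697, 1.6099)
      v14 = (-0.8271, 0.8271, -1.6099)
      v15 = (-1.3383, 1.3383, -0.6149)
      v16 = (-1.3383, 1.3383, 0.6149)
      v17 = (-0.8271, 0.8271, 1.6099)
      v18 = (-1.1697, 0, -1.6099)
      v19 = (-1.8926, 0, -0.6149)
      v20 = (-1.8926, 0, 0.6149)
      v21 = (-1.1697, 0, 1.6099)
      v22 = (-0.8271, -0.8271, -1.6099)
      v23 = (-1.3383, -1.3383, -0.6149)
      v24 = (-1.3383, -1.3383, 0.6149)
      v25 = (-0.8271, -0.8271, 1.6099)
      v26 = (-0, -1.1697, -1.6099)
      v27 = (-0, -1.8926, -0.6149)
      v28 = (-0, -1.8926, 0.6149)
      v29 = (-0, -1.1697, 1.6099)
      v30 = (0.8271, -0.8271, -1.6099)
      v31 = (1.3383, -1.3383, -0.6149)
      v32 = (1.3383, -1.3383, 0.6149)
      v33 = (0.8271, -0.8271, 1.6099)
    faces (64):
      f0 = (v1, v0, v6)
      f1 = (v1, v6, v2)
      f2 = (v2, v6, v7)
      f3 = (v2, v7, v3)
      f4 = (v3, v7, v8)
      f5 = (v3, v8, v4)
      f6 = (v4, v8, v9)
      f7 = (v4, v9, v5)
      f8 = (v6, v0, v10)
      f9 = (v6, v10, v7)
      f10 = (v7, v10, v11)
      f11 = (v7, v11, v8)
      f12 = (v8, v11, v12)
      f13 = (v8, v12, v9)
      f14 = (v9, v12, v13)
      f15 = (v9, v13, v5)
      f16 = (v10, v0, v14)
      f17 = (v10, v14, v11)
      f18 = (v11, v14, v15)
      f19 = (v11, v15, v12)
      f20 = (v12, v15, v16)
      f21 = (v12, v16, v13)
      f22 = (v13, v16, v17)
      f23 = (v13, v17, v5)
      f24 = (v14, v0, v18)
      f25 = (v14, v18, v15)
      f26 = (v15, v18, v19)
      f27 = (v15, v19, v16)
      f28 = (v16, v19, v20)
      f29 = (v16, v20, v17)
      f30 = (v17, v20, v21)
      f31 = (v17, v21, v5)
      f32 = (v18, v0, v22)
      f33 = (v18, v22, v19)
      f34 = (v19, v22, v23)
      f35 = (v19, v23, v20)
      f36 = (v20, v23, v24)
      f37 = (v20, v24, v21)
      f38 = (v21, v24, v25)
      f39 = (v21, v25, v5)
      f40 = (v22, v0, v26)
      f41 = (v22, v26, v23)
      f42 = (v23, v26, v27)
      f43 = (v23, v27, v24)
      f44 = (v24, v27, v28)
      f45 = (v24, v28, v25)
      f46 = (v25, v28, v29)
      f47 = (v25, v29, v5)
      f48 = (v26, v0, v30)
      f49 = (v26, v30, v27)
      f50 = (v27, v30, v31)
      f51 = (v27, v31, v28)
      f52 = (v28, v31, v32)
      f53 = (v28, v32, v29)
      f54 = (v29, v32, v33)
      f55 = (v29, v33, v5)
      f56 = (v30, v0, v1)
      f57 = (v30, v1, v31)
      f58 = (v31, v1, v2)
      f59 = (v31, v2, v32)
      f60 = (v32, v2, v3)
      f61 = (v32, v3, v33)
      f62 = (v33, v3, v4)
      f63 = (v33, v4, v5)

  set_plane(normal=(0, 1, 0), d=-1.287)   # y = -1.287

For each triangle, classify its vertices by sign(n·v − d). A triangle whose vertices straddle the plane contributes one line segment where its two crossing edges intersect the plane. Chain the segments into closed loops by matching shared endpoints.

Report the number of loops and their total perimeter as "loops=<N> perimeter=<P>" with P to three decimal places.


Straddling triangles (18 of 64):
  (v19,v22,v23) [++-] → (-1.287, -1.287, -0.71475)–(-1.35955, -1.287, -0.6149)  len=0.1234
  (v19,v23,v20) [+-+] → (-1.35955, -1.287, -0.6149)–(-1.35955, -1.287, -0.567759)  len=0.0471
  (v20,v23,v24) [+--] → (-1.35955, -1.287, -0.567759)–(-1.35955, -1.287, 0.6149)  len=1.1827
  (v20,v24,v21) [+-+] → (-1.35955, -1.287, 0.6149)–(-1.33184, -1.287, 0.653041)  len=0.0471
  (v21,v24,v25) [+-+] → (-1.33184, -1.287, 0.653041)–(-1.287, -1.287, 0.71475)  len=0.0763
  (v22,v26,v23) [++-] → (-0.931095, -1.287, -0.917649)–(-1.287, -1.287, -0.71475)  len=0.4097
  (v23,v26,v27) [-+-] → (-0.931095, -1.287, -0.917649)–(0, -1.287, -1.44845)  len=1.0718
  (v24,v28,v25) [--+] → (-0.4701, -1.287, 1.18043)–(-1.287, -1.287, 0.71475)  len=0.9403
  (v25,v28,v29) [+-+] → (-0.4701, -1.287, 1.18043)–(0, -1.287, 1.44845)  len=0.5411
  (v26,v30,v27) [++-] → (0.4701, -1.287, -1.18043)–(0, -1.287, -1.44845)  len=0.5411
  (v27,v30,v31) [-+-] → (0.4701, -1.287, -1.18043)–(1.287, -1.287, -0.71475)  len=0.9403
  (v28,v32,v29) [--+] → (0.931095, -1.287, 0.917649)–(0, -1.287, 1.44845)  len=1.0718
  (v29,v32,v33) [+-+] → (0.931095, -1.287, 0.917649)–(1.287, -1.287, 0.71475)  len=0.4097
  (v30,v1,v31) [++-] → (1.33184, -1.287, -0.653041)–(1.287, -1.287, -0.71475)  len=0.0763
  (v31,v1,v2) [-++] → (1.33184, -1.287, -0.653041)–(1.35955, -1.287, -0.6149)  len=0.0471
  (v31,v2,v32) [-+-] → (1.35955, -1.287, -0.6149)–(1.35955, -1.287, 0.567759)  len=1.1827
  (v32,v2,v3) [-++] → (1.35955, -1.287, 0.567759)–(1.35955, -1.287, 0.6149)  len=0.0471
  (v32,v3,v33) [-++] → (1.35955, -1.287, 0.6149)–(1.287, -1.287, 0.71475)  len=0.1234

Chained into 1 loop(s):
  loop 1: 18 segments, perimeter = 8.8791
Total perimeter = 8.879

loops=1 perimeter=8.879


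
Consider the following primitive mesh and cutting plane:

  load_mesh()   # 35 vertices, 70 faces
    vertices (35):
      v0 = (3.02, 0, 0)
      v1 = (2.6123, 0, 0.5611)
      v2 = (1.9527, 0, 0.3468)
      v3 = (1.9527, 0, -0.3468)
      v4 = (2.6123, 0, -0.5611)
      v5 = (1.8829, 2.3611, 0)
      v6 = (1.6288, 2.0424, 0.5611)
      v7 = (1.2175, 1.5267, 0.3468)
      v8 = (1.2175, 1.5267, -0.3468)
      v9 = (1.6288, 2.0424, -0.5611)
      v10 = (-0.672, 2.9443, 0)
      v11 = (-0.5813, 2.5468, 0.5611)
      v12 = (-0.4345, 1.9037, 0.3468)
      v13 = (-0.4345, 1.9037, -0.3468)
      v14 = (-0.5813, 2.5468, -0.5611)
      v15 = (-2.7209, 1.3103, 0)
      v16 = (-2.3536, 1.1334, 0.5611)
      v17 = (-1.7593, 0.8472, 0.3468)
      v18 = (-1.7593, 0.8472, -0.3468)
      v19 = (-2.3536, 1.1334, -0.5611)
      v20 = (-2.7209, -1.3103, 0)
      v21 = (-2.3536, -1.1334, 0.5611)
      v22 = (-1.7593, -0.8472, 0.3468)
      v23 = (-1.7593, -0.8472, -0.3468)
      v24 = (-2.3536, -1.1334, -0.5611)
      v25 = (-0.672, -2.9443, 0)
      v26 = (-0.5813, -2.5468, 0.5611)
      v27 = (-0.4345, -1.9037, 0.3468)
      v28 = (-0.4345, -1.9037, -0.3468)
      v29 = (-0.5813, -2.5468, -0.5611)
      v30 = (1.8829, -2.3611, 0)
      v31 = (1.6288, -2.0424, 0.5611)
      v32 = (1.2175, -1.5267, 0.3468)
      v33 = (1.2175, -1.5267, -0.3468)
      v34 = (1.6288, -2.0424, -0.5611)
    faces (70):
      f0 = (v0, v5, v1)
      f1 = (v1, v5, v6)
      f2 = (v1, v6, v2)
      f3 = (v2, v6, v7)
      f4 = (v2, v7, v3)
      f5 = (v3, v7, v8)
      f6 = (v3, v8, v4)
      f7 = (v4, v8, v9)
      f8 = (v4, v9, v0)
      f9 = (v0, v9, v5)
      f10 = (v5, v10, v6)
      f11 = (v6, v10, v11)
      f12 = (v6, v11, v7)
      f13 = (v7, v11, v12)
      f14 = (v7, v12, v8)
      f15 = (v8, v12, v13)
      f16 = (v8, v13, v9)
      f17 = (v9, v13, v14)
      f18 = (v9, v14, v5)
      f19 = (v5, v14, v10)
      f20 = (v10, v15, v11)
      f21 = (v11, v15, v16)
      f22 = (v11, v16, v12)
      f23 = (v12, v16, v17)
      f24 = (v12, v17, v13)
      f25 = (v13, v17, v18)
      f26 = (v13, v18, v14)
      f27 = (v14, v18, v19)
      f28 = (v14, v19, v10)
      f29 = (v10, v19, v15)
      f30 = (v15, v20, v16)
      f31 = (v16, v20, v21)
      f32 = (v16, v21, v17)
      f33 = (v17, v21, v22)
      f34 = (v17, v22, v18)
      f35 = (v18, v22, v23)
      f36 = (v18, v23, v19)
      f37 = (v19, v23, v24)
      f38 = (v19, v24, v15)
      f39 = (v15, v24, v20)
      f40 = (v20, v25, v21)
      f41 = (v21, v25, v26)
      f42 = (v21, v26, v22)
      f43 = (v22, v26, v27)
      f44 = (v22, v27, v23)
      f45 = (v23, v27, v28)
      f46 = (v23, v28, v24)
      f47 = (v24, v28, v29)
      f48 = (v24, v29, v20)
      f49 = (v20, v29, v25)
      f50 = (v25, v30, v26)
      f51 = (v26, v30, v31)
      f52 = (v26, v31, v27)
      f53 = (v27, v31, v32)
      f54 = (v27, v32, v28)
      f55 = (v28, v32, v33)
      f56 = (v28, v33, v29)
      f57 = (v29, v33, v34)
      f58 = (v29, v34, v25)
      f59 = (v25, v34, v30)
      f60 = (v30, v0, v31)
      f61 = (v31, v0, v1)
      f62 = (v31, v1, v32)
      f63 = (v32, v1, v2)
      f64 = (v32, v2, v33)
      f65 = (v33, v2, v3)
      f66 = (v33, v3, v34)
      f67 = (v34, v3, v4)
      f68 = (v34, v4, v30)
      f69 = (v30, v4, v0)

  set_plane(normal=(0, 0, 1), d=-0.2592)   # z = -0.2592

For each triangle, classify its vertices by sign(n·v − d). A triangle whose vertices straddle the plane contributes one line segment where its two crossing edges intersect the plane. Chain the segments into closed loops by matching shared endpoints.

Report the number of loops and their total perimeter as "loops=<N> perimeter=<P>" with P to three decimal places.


loops=2 perimeter=29.062

Straddling triangles (28 of 70):
  (v2,v7,v3) [++-] → (1.85985, 0.192819, -0.2592)–(1.9527, 0, -0.2592)  len=0.2140
  (v3,v7,v8) [-+-] → (1.85985, 0.192819, -0.2592)–(1.2175, 1.5267, -0.2592)  len=1.4805
  (v4,v9,v0) [--+] → (2.37734, 0.943486, -0.2592)–(2.83166, 0, -0.2592)  len=1.0472
  (v0,v9,v5) [+-+] → (2.37734, 0.943486, -0.2592)–(1.76552, 2.21388, -0.2592)  len=1.4100
  (v7,v12,v8) [++-] → (1.00886, 1.57431, -0.2592)–(1.2175, 1.5267, -0.2592)  len=0.2140
  (v8,v12,v13) [-+-] → (1.00886, 1.57431, -0.2592)–(-0.4345, 1.9037, -0.2592)  len=1.4805
  (v9,v14,v5) [--+] → (0.744563, 2.44688, -0.2592)–(1.76552, 2.21388, -0.2592)  len=1.0472
  (v5,v14,v10) [+-+] → (0.744563, 2.44688, -0.2592)–(-0.630101, 2.76067, -0.2592)  len=1.4100
  (v12,v17,v13) [++-] → (-0.601819, 1.77027, -0.2592)–(-0.4345, 1.9037, -0.2592)  len=0.2140
  (v13,v17,v18) [-+-] → (-0.601819, 1.77027, -0.2592)–(-1.7593, 0.8472, -0.2592)  len=1.4805
  (v14,v19,v10) [--+] → (-1.44881, 2.10776, -0.2592)–(-0.630101, 2.76067, -0.2592)  len=1.0472
  (v10,v19,v15) [+-+] → (-1.44881, 2.10776, -0.2592)–(-2.55123, 1.22858, -0.2592)  len=1.4101
  (v17,v22,v18) [++-] → (-1.7593, 0.633201, -0.2592)–(-1.7593, 0.8472, -0.2592)  len=0.2140
  (v18,v22,v23) [-+-] → (-1.7593, 0.633201, -0.2592)–(-1.7593, -0.8472, -0.2592)  len=1.4804
  (v19,v24,v15) [--+] → (-2.55123, 0.181433, -0.2592)–(-2.55123, 1.22858, -0.2592)  len=1.0471
  (v15,v24,v20) [+-+] → (-2.55123, 0.181433, -0.2592)–(-2.55123, -1.22858, -0.2592)  len=1.4100
  (v22,v27,v23) [++-] → (-1.59198, -0.980633, -0.2592)–(-1.7593, -0.8472, -0.2592)  len=0.2140
  (v23,v27,v28) [-+-] → (-1.59198, -0.980633, -0.2592)–(-0.4345, -1.9037, -0.2592)  len=1.4805
  (v24,v29,v20) [--+] → (-1.73251, -1.8815, -0.2592)–(-2.55123, -1.22858, -0.2592)  len=1.0472
  (v20,v29,v25) [+-+] → (-1.73251, -1.8815, -0.2592)–(-0.630101, -2.76067, -0.2592)  len=1.4101
  (v27,v32,v28) [++-] → (-0.225856, -1.85609, -0.2592)–(-0.4345, -1.9037, -0.2592)  len=0.2140
  (v28,v32,v33) [-+-] → (-0.225856, -1.85609, -0.2592)–(1.2175, -1.5267, -0.2592)  len=1.4805
  (v29,v34,v25) [--+] → (0.390854, -2.52767, -0.2592)–(-0.630101, -2.76067, -0.2592)  len=1.0472
  (v25,v34,v30) [+-+] → (0.390854, -2.52767, -0.2592)–(1.76552, -2.21388, -0.2592)  len=1.4100
  (v32,v2,v33) [++-] → (1.31035, -1.33388, -0.2592)–(1.2175, -1.5267, -0.2592)  len=0.2140
  (v33,v2,v3) [-+-] → (1.31035, -1.33388, -0.2592)–(1.9527, 0, -0.2592)  len=1.4805
  (v34,v4,v30) [--+] → (2.21985, -1.27039, -0.2592)–(1.76552, -2.21388, -0.2592)  len=1.0472
  (v30,v4,v0) [+-+] → (2.21985, -1.27039, -0.2592)–(2.83166, 0, -0.2592)  len=1.4100

Chained into 2 loop(s):
  loop 1: 14 segments, perimeter = 11.8613
  loop 2: 14 segments, perimeter = 17.2005
Total perimeter = 29.062


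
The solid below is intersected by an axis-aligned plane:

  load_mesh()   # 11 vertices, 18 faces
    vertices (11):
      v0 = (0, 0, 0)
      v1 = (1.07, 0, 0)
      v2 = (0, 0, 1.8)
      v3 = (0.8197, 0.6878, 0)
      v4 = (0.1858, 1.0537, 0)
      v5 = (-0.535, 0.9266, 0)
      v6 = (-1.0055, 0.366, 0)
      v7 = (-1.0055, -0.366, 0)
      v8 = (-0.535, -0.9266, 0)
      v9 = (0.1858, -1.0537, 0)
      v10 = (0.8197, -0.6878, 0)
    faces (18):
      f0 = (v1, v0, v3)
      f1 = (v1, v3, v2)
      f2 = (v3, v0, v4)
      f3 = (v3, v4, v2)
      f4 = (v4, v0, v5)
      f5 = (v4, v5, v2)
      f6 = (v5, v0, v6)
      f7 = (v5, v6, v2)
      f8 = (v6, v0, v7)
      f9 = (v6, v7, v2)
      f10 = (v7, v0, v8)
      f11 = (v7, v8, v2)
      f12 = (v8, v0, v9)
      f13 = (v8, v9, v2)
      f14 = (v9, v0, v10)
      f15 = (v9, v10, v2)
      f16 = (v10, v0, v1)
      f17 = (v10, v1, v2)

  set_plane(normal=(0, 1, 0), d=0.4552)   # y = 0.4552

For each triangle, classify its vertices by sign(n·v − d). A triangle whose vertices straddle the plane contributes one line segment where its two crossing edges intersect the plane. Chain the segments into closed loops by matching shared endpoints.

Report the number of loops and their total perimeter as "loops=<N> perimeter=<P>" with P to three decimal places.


Straddling triangles (8 of 18):
  (v1,v0,v3) [--+] → (0.542494, 0.4552, 0)–(0.904346, 0.4552, 0)  len=0.3619
  (v1,v3,v2) [-+-] → (0.904346, 0.4552, 0)–(0.542494, 0.4552, 0.608723)  len=0.7082
  (v3,v0,v4) [+-+] → (0.542494, 0.4552, 0)–(0.0802659, 0.4552, 0)  len=0.4622
  (v3,v4,v2) [++-] → (0.0802659, 0.4552, 1.0224)–(0.542494, 0.4552, 0.608723)  len=0.6203
  (v4,v0,v5) [+-+] → (0.0802659, 0.4552, 0)–(-0.262823, 0.4552, 0)  len=0.3431
  (v4,v5,v2) [++-] → (-0.262823, 0.4552, 0.915735)–(0.0802659, 0.4552, 1.0224)  len=0.3593
  (v5,v0,v6) [+--] → (-0.262823, 0.4552, 0)–(-0.930636, 0.4552, 0)  len=0.6678
  (v5,v6,v2) [+--] → (-0.930636, 0.4552, 0)–(-0.262823, 0.4552, 0.915735)  len=1.1334

Chained into 1 loop(s):
  loop 1: 8 segments, perimeter = 4.6561
Total perimeter = 4.656

loops=1 perimeter=4.656


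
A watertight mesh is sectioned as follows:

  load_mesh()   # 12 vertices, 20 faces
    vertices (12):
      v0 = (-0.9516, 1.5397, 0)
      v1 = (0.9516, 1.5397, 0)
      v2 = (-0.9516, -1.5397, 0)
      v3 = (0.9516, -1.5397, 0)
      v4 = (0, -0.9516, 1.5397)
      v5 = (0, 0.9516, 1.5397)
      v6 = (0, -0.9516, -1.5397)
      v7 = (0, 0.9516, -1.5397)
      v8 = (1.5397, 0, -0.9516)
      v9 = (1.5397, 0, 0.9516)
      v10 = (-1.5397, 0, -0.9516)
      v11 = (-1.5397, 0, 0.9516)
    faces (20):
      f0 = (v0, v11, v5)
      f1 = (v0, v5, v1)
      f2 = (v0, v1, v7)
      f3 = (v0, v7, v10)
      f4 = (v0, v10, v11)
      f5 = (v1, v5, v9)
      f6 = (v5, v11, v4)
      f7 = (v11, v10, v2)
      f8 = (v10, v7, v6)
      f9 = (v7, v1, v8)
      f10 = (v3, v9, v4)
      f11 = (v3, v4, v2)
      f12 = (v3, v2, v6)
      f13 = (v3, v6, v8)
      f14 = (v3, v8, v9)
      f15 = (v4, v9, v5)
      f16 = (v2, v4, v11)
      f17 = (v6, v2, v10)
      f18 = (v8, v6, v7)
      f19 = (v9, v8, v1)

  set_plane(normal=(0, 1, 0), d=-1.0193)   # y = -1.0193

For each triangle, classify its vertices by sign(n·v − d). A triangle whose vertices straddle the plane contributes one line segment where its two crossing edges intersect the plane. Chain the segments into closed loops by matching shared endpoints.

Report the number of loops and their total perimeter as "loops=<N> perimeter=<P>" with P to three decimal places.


loops=1 perimeter=7.612

Straddling triangles (8 of 20):
  (v11,v10,v2) [++-] → (-1.15037, -1.0193, -0.321629)–(-1.15037, -1.0193, 0.321629)  len=0.6433
  (v3,v9,v4) [-++] → (1.15037, -1.0193, 0.321629)–(0.109545, -1.0193, 1.36246)  len=1.4720
  (v3,v4,v2) [-+-] → (0.109545, -1.0193, 1.36246)–(-0.109545, -1.0193, 1.36246)  len=0.2191
  (v3,v2,v6) [--+] → (-0.109545, -1.0193, -1.36246)–(0.109545, -1.0193, -1.36246)  len=0.2191
  (v3,v6,v8) [-++] → (0.109545, -1.0193, -1.36246)–(1.15037, -1.0193, -0.321629)  len=1.4720
  (v3,v8,v9) [-++] → (1.15037, -1.0193, -0.321629)–(1.15037, -1.0193, 0.321629)  len=0.6433
  (v2,v4,v11) [-++] → (-0.109545, -1.0193, 1.36246)–(-1.15037, -1.0193, 0.321629)  len=1.4720
  (v6,v2,v10) [+-+] → (-0.109545, -1.0193, -1.36246)–(-1.15037, -1.0193, -0.321629)  len=1.4720

Chained into 1 loop(s):
  loop 1: 8 segments, perimeter = 7.6125
Total perimeter = 7.612


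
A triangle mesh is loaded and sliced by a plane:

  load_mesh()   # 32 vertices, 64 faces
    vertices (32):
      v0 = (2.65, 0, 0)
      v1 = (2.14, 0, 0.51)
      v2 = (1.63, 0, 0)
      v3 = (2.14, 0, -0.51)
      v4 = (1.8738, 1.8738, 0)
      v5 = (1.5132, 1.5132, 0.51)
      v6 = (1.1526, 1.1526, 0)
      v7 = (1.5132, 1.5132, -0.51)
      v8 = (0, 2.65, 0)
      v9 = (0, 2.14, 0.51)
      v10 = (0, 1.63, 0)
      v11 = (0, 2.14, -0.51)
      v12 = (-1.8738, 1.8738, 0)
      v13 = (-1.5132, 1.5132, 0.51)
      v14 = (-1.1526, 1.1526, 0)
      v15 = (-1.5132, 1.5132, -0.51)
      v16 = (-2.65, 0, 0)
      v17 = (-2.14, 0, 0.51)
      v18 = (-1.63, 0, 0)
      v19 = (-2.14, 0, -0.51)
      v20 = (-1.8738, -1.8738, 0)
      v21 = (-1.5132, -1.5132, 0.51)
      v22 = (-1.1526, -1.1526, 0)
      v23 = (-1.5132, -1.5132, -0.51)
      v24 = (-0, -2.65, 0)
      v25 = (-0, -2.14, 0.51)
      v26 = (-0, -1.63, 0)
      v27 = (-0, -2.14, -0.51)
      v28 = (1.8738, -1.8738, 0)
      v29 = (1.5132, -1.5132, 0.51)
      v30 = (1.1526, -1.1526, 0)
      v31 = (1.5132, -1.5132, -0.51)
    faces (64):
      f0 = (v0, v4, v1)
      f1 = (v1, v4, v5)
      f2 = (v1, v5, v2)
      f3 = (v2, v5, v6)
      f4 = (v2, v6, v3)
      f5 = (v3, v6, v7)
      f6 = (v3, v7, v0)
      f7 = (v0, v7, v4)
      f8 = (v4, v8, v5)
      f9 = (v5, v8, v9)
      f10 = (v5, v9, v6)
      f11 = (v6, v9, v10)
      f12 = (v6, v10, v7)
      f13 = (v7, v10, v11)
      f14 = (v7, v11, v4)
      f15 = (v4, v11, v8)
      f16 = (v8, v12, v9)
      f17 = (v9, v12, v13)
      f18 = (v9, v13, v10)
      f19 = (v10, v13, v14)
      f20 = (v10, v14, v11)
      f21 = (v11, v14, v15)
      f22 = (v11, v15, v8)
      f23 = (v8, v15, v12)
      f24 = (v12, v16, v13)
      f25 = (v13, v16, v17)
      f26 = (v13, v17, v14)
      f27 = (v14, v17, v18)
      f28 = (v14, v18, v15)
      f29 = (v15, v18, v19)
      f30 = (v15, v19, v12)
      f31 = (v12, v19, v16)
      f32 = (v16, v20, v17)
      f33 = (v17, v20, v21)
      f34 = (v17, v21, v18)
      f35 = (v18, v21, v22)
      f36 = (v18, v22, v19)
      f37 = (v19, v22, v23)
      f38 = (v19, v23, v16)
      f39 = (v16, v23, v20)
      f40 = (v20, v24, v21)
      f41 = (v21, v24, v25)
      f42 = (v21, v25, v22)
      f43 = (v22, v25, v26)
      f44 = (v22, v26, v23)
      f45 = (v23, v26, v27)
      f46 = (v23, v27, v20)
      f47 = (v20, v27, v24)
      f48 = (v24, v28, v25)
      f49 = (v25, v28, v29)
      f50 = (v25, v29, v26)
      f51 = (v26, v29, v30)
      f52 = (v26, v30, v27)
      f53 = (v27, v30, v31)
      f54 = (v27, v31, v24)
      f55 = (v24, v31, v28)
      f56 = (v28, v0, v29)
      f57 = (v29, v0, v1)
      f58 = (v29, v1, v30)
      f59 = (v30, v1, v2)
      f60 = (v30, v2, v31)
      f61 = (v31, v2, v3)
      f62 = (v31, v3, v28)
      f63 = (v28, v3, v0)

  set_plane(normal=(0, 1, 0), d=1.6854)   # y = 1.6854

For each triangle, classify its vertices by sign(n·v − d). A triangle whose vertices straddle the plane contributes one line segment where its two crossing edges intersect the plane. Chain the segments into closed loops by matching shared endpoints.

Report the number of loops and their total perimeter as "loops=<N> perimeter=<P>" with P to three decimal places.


Straddling triangles (18 of 64):
  (v0,v4,v1) [-+-] → (1.95184, 1.6854, 0)–(1.90056, 1.6854, 0.0512776)  len=0.0725
  (v1,v4,v5) [-+-] → (1.90056, 1.6854, 0.0512776)–(1.6854, 1.6854, 0.266456)  len=0.3043
  (v0,v7,v4) [--+] → (1.6854, 1.6854, -0.266456)–(1.95184, 1.6854, 0)  len=0.3768
  (v4,v8,v5) [++-] → (1.28398, 1.6854, 0.432746)–(1.6854, 1.6854, 0.266456)  len=0.4345
  (v5,v8,v9) [-++] → (1.28398, 1.6854, 0.432746)–(1.09748, 1.6854, 0.51)  len=0.2019
  (v5,v9,v6) [-+-] → (1.09748, 1.6854, 0.51)–(0.530658, 1.6854, 0.275195)  len=0.6135
  (v6,v9,v10) [-+-] → (0.530658, 1.6854, 0.275195)–(0, 1.6854, 0.0554)  len=0.5744
  (v7,v10,v11) [--+] → (0, 1.6854, -0.0554)–(1.09748, 1.6854, -0.51)  len=1.1879
  (v7,v11,v4) [-++] → (1.09748, 1.6854, -0.51)–(1.6854, 1.6854, -0.266456)  len=0.6364
  (v9,v12,v13) [++-] → (-1.6854, 1.6854, 0.266456)–(-1.09748, 1.6854, 0.51)  len=0.6364
  (v9,v13,v10) [+--] → (-1.09748, 1.6854, 0.51)–(0, 1.6854, 0.0554)  len=1.1879
  (v10,v14,v11) [--+] → (-0.530658, 1.6854, -0.275195)–(0, 1.6854, -0.0554)  len=0.5744
  (v11,v14,v15) [+--] → (-0.530658, 1.6854, -0.275195)–(-1.09748, 1.6854, -0.51)  len=0.6135
  (v11,v15,v8) [+-+] → (-1.09748, 1.6854, -0.51)–(-1.28398, 1.6854, -0.432746)  len=0.2019
  (v8,v15,v12) [+-+] → (-1.28398, 1.6854, -0.432746)–(-1.6854, 1.6854, -0.266456)  len=0.4345
  (v12,v16,v13) [+--] → (-1.95184, 1.6854, 0)–(-1.6854, 1.6854, 0.266456)  len=0.3768
  (v15,v19,v12) [--+] → (-1.90056, 1.6854, -0.0512776)–(-1.6854, 1.6854, -0.266456)  len=0.3043
  (v12,v19,v16) [+--] → (-1.90056, 1.6854, -0.0512776)–(-1.95184, 1.6854, 0)  len=0.0725

Chained into 1 loop(s):
  loop 1: 18 segments, perimeter = 8.8044
Total perimeter = 8.804

loops=1 perimeter=8.804
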